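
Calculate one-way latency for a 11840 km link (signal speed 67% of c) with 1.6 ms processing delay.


Speed = 0.67 * 3e5 km/s = 201000 km/s
Propagation delay = 11840 / 201000 = 0.0589 s = 58.9055 ms
Processing delay = 1.6 ms
Total one-way latency = 60.5055 ms


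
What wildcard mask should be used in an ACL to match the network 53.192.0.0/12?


Subnet mask: 255.240.0.0
Wildcard = 255.255.255.255 - subnet mask
255 - 255 = 0
255 - 240 = 15
255 - 0 = 255
255 - 0 = 255
Wildcard: 0.15.255.255


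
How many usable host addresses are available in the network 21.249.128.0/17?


Host bits = 32 - 17 = 15
Total addresses = 2^15 = 32768
Usable = total - 2 (network and broadcast)
Usable hosts: 32766


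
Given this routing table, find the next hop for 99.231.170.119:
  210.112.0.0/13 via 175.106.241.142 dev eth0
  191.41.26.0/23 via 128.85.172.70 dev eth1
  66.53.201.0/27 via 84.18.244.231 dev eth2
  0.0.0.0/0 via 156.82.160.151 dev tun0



Longest prefix match for 99.231.170.119:
  /13 210.112.0.0: no
  /23 191.41.26.0: no
  /27 66.53.201.0: no
  /0 0.0.0.0: MATCH
Selected: next-hop 156.82.160.151 via tun0 (matched /0)


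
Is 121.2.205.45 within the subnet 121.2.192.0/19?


Subnet network: 121.2.192.0
Test IP AND mask: 121.2.192.0
Yes, 121.2.205.45 is in 121.2.192.0/19


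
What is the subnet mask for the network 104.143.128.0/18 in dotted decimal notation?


/18 means 18 network bits, 14 host bits
Binary: 11111111111111111100000000000000
Mask: 255.255.192.0


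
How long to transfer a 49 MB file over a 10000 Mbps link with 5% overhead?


Effective throughput = 10000 * (1 - 5/100) = 9500 Mbps
File size in Mb = 49 * 8 = 392 Mb
Time = 392 / 9500
Time = 0.0413 seconds


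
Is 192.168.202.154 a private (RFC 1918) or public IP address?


RFC 1918 private ranges:
  10.0.0.0/8 (10.0.0.0 - 10.255.255.255)
  172.16.0.0/12 (172.16.0.0 - 172.31.255.255)
  192.168.0.0/16 (192.168.0.0 - 192.168.255.255)
Private (in 192.168.0.0/16)


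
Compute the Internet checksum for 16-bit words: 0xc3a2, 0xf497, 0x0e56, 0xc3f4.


Sum all words (with carry folding):
+ 0xc3a2 = 0xc3a2
+ 0xf497 = 0xb83a
+ 0x0e56 = 0xc690
+ 0xc3f4 = 0x8a85
One's complement: ~0x8a85
Checksum = 0x757a


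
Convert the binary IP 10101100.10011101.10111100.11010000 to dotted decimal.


10101100 = 172
10011101 = 157
10111100 = 188
11010000 = 208
IP: 172.157.188.208


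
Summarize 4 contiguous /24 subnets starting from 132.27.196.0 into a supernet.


Original prefix: /24
Number of subnets: 4 = 2^2
New prefix = 24 - 2 = 22
Supernet: 132.27.196.0/22


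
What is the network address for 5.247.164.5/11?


IP:   00000101.11110111.10100100.00000101
Mask: 11111111.11100000.00000000.00000000
AND operation:
Net:  00000101.11100000.00000000.00000000
Network: 5.224.0.0/11


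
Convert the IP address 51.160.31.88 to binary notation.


51 = 00110011
160 = 10100000
31 = 00011111
88 = 01011000
Binary: 00110011.10100000.00011111.01011000


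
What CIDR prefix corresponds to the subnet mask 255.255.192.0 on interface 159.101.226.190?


Binary: 11111111.11111111.11000000.00000000
Count leading 1s
Prefix: /18


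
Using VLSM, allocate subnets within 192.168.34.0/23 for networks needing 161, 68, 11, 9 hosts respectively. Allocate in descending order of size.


161 hosts -> /24 (254 usable): 192.168.34.0/24
68 hosts -> /25 (126 usable): 192.168.35.0/25
11 hosts -> /28 (14 usable): 192.168.35.128/28
9 hosts -> /28 (14 usable): 192.168.35.144/28
Allocation: 192.168.34.0/24 (161 hosts, 254 usable); 192.168.35.0/25 (68 hosts, 126 usable); 192.168.35.128/28 (11 hosts, 14 usable); 192.168.35.144/28 (9 hosts, 14 usable)


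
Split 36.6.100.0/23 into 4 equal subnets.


New prefix = 23 + 2 = 25
Each subnet has 128 addresses
  36.6.100.0/25
  36.6.100.128/25
  36.6.101.0/25
  36.6.101.128/25
Subnets: 36.6.100.0/25, 36.6.100.128/25, 36.6.101.0/25, 36.6.101.128/25


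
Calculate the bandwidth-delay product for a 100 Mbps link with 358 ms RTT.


BDP = bandwidth * RTT
= 100 Mbps * 358 ms
= 100 * 1e6 * 358 / 1000 bits
= 35800000 bits
= 4475000 bytes
= 4370.1172 KB
BDP = 35800000 bits (4475000 bytes)


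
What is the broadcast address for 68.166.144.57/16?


Network: 68.166.0.0/16
Host bits = 16
Set all host bits to 1:
Broadcast: 68.166.255.255


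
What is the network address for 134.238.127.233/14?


IP:   10000110.11101110.01111111.11101001
Mask: 11111111.11111100.00000000.00000000
AND operation:
Net:  10000110.11101100.00000000.00000000
Network: 134.236.0.0/14


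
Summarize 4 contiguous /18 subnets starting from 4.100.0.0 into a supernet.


Original prefix: /18
Number of subnets: 4 = 2^2
New prefix = 18 - 2 = 16
Supernet: 4.100.0.0/16


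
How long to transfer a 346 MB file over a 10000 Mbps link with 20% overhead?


Effective throughput = 10000 * (1 - 20/100) = 8000 Mbps
File size in Mb = 346 * 8 = 2768 Mb
Time = 2768 / 8000
Time = 0.346 seconds


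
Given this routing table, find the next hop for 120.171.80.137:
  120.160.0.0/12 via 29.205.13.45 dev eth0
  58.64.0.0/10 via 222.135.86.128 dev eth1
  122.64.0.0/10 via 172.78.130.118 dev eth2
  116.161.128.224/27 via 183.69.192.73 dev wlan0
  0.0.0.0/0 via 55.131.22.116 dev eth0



Longest prefix match for 120.171.80.137:
  /12 120.160.0.0: MATCH
  /10 58.64.0.0: no
  /10 122.64.0.0: no
  /27 116.161.128.224: no
  /0 0.0.0.0: MATCH
Selected: next-hop 29.205.13.45 via eth0 (matched /12)


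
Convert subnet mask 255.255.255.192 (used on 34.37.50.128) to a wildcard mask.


Subnet mask: 255.255.255.192
Wildcard = 255.255.255.255 - subnet mask
255 - 255 = 0
255 - 255 = 0
255 - 255 = 0
255 - 192 = 63
Wildcard: 0.0.0.63


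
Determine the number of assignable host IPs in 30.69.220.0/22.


Host bits = 32 - 22 = 10
Total addresses = 2^10 = 1024
Usable = total - 2 (network and broadcast)
Usable hosts: 1022


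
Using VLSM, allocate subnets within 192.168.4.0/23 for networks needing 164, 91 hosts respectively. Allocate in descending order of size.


164 hosts -> /24 (254 usable): 192.168.4.0/24
91 hosts -> /25 (126 usable): 192.168.5.0/25
Allocation: 192.168.4.0/24 (164 hosts, 254 usable); 192.168.5.0/25 (91 hosts, 126 usable)


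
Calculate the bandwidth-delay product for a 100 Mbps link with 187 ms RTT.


BDP = bandwidth * RTT
= 100 Mbps * 187 ms
= 100 * 1e6 * 187 / 1000 bits
= 18700000 bits
= 2337500 bytes
= 2282.7148 KB
BDP = 18700000 bits (2337500 bytes)


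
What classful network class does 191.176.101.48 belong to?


First octet: 191
Binary: 10111111
10xxxxxx -> Class B (128-191)
Class B, default mask 255.255.0.0 (/16)


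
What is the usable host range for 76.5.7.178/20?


Network: 76.5.0.0
Broadcast: 76.5.15.255
First usable = network + 1
Last usable = broadcast - 1
Range: 76.5.0.1 to 76.5.15.254


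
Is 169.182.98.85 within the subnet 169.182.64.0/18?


Subnet network: 169.182.64.0
Test IP AND mask: 169.182.64.0
Yes, 169.182.98.85 is in 169.182.64.0/18


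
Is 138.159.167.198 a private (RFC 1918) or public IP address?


RFC 1918 private ranges:
  10.0.0.0/8 (10.0.0.0 - 10.255.255.255)
  172.16.0.0/12 (172.16.0.0 - 172.31.255.255)
  192.168.0.0/16 (192.168.0.0 - 192.168.255.255)
Public (not in any RFC 1918 range)


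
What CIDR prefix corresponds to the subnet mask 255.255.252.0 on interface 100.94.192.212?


Binary: 11111111.11111111.11111100.00000000
Count leading 1s
Prefix: /22


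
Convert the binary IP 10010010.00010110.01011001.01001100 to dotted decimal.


10010010 = 146
00010110 = 22
01011001 = 89
01001100 = 76
IP: 146.22.89.76


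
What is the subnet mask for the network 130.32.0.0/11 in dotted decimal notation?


/11 means 11 network bits, 21 host bits
Binary: 11111111111000000000000000000000
Mask: 255.224.0.0


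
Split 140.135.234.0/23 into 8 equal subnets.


New prefix = 23 + 3 = 26
Each subnet has 64 addresses
  140.135.234.0/26
  140.135.234.64/26
  140.135.234.128/26
  140.135.234.192/26
  140.135.235.0/26
  140.135.235.64/26
  140.135.235.128/26
  140.135.235.192/26
Subnets: 140.135.234.0/26, 140.135.234.64/26, 140.135.234.128/26, 140.135.234.192/26, 140.135.235.0/26, 140.135.235.64/26, 140.135.235.128/26, 140.135.235.192/26


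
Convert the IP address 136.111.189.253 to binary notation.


136 = 10001000
111 = 01101111
189 = 10111101
253 = 11111101
Binary: 10001000.01101111.10111101.11111101


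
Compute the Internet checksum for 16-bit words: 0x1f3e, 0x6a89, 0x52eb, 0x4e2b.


Sum all words (with carry folding):
+ 0x1f3e = 0x1f3e
+ 0x6a89 = 0x89c7
+ 0x52eb = 0xdcb2
+ 0x4e2b = 0x2ade
One's complement: ~0x2ade
Checksum = 0xd521


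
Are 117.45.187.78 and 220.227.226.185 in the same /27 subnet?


Mask: 255.255.255.224
117.45.187.78 AND mask = 117.45.187.64
220.227.226.185 AND mask = 220.227.226.160
No, different subnets (117.45.187.64 vs 220.227.226.160)


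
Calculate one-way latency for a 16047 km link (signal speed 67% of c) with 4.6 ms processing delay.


Speed = 0.67 * 3e5 km/s = 201000 km/s
Propagation delay = 16047 / 201000 = 0.0798 s = 79.8358 ms
Processing delay = 4.6 ms
Total one-way latency = 84.4358 ms


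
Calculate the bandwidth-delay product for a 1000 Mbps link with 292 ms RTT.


BDP = bandwidth * RTT
= 1000 Mbps * 292 ms
= 1000 * 1e6 * 292 / 1000 bits
= 292000000 bits
= 36500000 bytes
= 35644.5312 KB
BDP = 292000000 bits (36500000 bytes)


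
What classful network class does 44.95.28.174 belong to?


First octet: 44
Binary: 00101100
0xxxxxxx -> Class A (1-126)
Class A, default mask 255.0.0.0 (/8)


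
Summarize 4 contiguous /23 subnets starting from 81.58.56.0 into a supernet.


Original prefix: /23
Number of subnets: 4 = 2^2
New prefix = 23 - 2 = 21
Supernet: 81.58.56.0/21


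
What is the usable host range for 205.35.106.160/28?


Network: 205.35.106.160
Broadcast: 205.35.106.175
First usable = network + 1
Last usable = broadcast - 1
Range: 205.35.106.161 to 205.35.106.174


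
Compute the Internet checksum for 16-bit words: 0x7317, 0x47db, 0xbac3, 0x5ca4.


Sum all words (with carry folding):
+ 0x7317 = 0x7317
+ 0x47db = 0xbaf2
+ 0xbac3 = 0x75b6
+ 0x5ca4 = 0xd25a
One's complement: ~0xd25a
Checksum = 0x2da5


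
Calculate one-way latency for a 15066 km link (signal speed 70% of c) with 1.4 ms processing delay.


Speed = 0.7 * 3e5 km/s = 210000 km/s
Propagation delay = 15066 / 210000 = 0.0717 s = 71.7429 ms
Processing delay = 1.4 ms
Total one-way latency = 73.1429 ms


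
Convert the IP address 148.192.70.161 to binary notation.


148 = 10010100
192 = 11000000
70 = 01000110
161 = 10100001
Binary: 10010100.11000000.01000110.10100001


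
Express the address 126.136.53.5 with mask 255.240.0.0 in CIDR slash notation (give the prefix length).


Binary: 11111111.11110000.00000000.00000000
Count leading 1s
Prefix: /12


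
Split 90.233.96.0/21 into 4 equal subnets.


New prefix = 21 + 2 = 23
Each subnet has 512 addresses
  90.233.96.0/23
  90.233.98.0/23
  90.233.100.0/23
  90.233.102.0/23
Subnets: 90.233.96.0/23, 90.233.98.0/23, 90.233.100.0/23, 90.233.102.0/23


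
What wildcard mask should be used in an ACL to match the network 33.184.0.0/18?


Subnet mask: 255.255.192.0
Wildcard = 255.255.255.255 - subnet mask
255 - 255 = 0
255 - 255 = 0
255 - 192 = 63
255 - 0 = 255
Wildcard: 0.0.63.255


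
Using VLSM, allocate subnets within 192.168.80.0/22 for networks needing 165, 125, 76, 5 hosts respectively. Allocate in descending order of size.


165 hosts -> /24 (254 usable): 192.168.80.0/24
125 hosts -> /25 (126 usable): 192.168.81.0/25
76 hosts -> /25 (126 usable): 192.168.81.128/25
5 hosts -> /29 (6 usable): 192.168.82.0/29
Allocation: 192.168.80.0/24 (165 hosts, 254 usable); 192.168.81.0/25 (125 hosts, 126 usable); 192.168.81.128/25 (76 hosts, 126 usable); 192.168.82.0/29 (5 hosts, 6 usable)


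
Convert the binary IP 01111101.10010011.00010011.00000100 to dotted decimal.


01111101 = 125
10010011 = 147
00010011 = 19
00000100 = 4
IP: 125.147.19.4


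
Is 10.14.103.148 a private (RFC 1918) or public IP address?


RFC 1918 private ranges:
  10.0.0.0/8 (10.0.0.0 - 10.255.255.255)
  172.16.0.0/12 (172.16.0.0 - 172.31.255.255)
  192.168.0.0/16 (192.168.0.0 - 192.168.255.255)
Private (in 10.0.0.0/8)


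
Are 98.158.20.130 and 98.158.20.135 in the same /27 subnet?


Mask: 255.255.255.224
98.158.20.130 AND mask = 98.158.20.128
98.158.20.135 AND mask = 98.158.20.128
Yes, same subnet (98.158.20.128)


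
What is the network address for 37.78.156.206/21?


IP:   00100101.01001110.10011100.11001110
Mask: 11111111.11111111.11111000.00000000
AND operation:
Net:  00100101.01001110.10011000.00000000
Network: 37.78.152.0/21


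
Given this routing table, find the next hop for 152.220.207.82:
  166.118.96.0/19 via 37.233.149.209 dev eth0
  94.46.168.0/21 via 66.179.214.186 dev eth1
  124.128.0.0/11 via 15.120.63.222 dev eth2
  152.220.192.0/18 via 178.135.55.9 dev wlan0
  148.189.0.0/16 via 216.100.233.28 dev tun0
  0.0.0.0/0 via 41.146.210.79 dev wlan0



Longest prefix match for 152.220.207.82:
  /19 166.118.96.0: no
  /21 94.46.168.0: no
  /11 124.128.0.0: no
  /18 152.220.192.0: MATCH
  /16 148.189.0.0: no
  /0 0.0.0.0: MATCH
Selected: next-hop 178.135.55.9 via wlan0 (matched /18)


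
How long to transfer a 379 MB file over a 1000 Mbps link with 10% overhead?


Effective throughput = 1000 * (1 - 10/100) = 900 Mbps
File size in Mb = 379 * 8 = 3032 Mb
Time = 3032 / 900
Time = 3.3689 seconds


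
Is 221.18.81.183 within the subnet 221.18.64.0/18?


Subnet network: 221.18.64.0
Test IP AND mask: 221.18.64.0
Yes, 221.18.81.183 is in 221.18.64.0/18


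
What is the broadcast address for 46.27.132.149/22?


Network: 46.27.132.0/22
Host bits = 10
Set all host bits to 1:
Broadcast: 46.27.135.255


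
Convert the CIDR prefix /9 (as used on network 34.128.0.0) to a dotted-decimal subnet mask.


/9 means 9 network bits, 23 host bits
Binary: 11111111100000000000000000000000
Mask: 255.128.0.0


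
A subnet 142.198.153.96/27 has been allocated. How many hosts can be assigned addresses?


Host bits = 32 - 27 = 5
Total addresses = 2^5 = 32
Usable = total - 2 (network and broadcast)
Usable hosts: 30


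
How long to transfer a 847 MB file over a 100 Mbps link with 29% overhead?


Effective throughput = 100 * (1 - 29/100) = 71 Mbps
File size in Mb = 847 * 8 = 6776 Mb
Time = 6776 / 71
Time = 95.4366 seconds


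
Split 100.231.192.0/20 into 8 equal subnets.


New prefix = 20 + 3 = 23
Each subnet has 512 addresses
  100.231.192.0/23
  100.231.194.0/23
  100.231.196.0/23
  100.231.198.0/23
  100.231.200.0/23
  100.231.202.0/23
  100.231.204.0/23
  100.231.206.0/23
Subnets: 100.231.192.0/23, 100.231.194.0/23, 100.231.196.0/23, 100.231.198.0/23, 100.231.200.0/23, 100.231.202.0/23, 100.231.204.0/23, 100.231.206.0/23


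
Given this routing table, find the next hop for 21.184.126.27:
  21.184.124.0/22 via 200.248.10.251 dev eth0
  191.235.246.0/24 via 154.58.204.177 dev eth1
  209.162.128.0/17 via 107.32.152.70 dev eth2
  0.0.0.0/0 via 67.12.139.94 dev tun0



Longest prefix match for 21.184.126.27:
  /22 21.184.124.0: MATCH
  /24 191.235.246.0: no
  /17 209.162.128.0: no
  /0 0.0.0.0: MATCH
Selected: next-hop 200.248.10.251 via eth0 (matched /22)


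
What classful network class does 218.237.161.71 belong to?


First octet: 218
Binary: 11011010
110xxxxx -> Class C (192-223)
Class C, default mask 255.255.255.0 (/24)


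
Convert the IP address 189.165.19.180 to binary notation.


189 = 10111101
165 = 10100101
19 = 00010011
180 = 10110100
Binary: 10111101.10100101.00010011.10110100


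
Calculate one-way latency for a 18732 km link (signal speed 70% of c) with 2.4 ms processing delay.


Speed = 0.7 * 3e5 km/s = 210000 km/s
Propagation delay = 18732 / 210000 = 0.0892 s = 89.2 ms
Processing delay = 2.4 ms
Total one-way latency = 91.6 ms


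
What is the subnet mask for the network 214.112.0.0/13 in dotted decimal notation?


/13 means 13 network bits, 19 host bits
Binary: 11111111111110000000000000000000
Mask: 255.248.0.0


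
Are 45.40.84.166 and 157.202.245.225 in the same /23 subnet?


Mask: 255.255.254.0
45.40.84.166 AND mask = 45.40.84.0
157.202.245.225 AND mask = 157.202.244.0
No, different subnets (45.40.84.0 vs 157.202.244.0)


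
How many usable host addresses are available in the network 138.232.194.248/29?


Host bits = 32 - 29 = 3
Total addresses = 2^3 = 8
Usable = total - 2 (network and broadcast)
Usable hosts: 6


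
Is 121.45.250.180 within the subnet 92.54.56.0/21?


Subnet network: 92.54.56.0
Test IP AND mask: 121.45.248.0
No, 121.45.250.180 is not in 92.54.56.0/21


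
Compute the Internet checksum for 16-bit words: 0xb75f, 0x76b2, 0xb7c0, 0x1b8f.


Sum all words (with carry folding):
+ 0xb75f = 0xb75f
+ 0x76b2 = 0x2e12
+ 0xb7c0 = 0xe5d2
+ 0x1b8f = 0x0162
One's complement: ~0x0162
Checksum = 0xfe9d


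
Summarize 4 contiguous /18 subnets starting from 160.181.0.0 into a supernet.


Original prefix: /18
Number of subnets: 4 = 2^2
New prefix = 18 - 2 = 16
Supernet: 160.181.0.0/16


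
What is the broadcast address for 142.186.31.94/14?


Network: 142.184.0.0/14
Host bits = 18
Set all host bits to 1:
Broadcast: 142.187.255.255


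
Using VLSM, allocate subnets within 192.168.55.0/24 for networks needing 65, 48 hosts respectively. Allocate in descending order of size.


65 hosts -> /25 (126 usable): 192.168.55.0/25
48 hosts -> /26 (62 usable): 192.168.55.128/26
Allocation: 192.168.55.0/25 (65 hosts, 126 usable); 192.168.55.128/26 (48 hosts, 62 usable)


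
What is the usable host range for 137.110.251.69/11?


Network: 137.96.0.0
Broadcast: 137.127.255.255
First usable = network + 1
Last usable = broadcast - 1
Range: 137.96.0.1 to 137.127.255.254


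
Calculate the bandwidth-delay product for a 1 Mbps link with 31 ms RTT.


BDP = bandwidth * RTT
= 1 Mbps * 31 ms
= 1 * 1e6 * 31 / 1000 bits
= 31000 bits
= 3875 bytes
= 3.7842 KB
BDP = 31000 bits (3875 bytes)


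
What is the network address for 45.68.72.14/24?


IP:   00101101.01000100.01001000.00001110
Mask: 11111111.11111111.11111111.00000000
AND operation:
Net:  00101101.01000100.01001000.00000000
Network: 45.68.72.0/24


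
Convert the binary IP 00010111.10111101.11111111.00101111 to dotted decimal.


00010111 = 23
10111101 = 189
11111111 = 255
00101111 = 47
IP: 23.189.255.47


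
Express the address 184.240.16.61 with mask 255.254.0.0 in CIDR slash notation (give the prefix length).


Binary: 11111111.11111110.00000000.00000000
Count leading 1s
Prefix: /15


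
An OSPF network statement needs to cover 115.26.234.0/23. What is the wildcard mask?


Subnet mask: 255.255.254.0
Wildcard = 255.255.255.255 - subnet mask
255 - 255 = 0
255 - 255 = 0
255 - 254 = 1
255 - 0 = 255
Wildcard: 0.0.1.255


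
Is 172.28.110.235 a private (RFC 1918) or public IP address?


RFC 1918 private ranges:
  10.0.0.0/8 (10.0.0.0 - 10.255.255.255)
  172.16.0.0/12 (172.16.0.0 - 172.31.255.255)
  192.168.0.0/16 (192.168.0.0 - 192.168.255.255)
Private (in 172.16.0.0/12)


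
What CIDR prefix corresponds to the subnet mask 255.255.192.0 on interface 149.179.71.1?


Binary: 11111111.11111111.11000000.00000000
Count leading 1s
Prefix: /18


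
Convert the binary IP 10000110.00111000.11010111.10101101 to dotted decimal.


10000110 = 134
00111000 = 56
11010111 = 215
10101101 = 173
IP: 134.56.215.173


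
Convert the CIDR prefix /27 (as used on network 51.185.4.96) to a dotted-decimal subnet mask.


/27 means 27 network bits, 5 host bits
Binary: 11111111111111111111111111100000
Mask: 255.255.255.224


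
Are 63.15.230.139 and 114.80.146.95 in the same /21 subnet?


Mask: 255.255.248.0
63.15.230.139 AND mask = 63.15.224.0
114.80.146.95 AND mask = 114.80.144.0
No, different subnets (63.15.224.0 vs 114.80.144.0)


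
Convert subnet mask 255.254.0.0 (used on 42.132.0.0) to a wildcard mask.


Subnet mask: 255.254.0.0
Wildcard = 255.255.255.255 - subnet mask
255 - 255 = 0
255 - 254 = 1
255 - 0 = 255
255 - 0 = 255
Wildcard: 0.1.255.255


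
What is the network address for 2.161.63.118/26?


IP:   00000010.10100001.00111111.01110110
Mask: 11111111.11111111.11111111.11000000
AND operation:
Net:  00000010.10100001.00111111.01000000
Network: 2.161.63.64/26


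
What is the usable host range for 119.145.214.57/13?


Network: 119.144.0.0
Broadcast: 119.151.255.255
First usable = network + 1
Last usable = broadcast - 1
Range: 119.144.0.1 to 119.151.255.254


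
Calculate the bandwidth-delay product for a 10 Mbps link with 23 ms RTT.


BDP = bandwidth * RTT
= 10 Mbps * 23 ms
= 10 * 1e6 * 23 / 1000 bits
= 230000 bits
= 28750 bytes
= 28.0762 KB
BDP = 230000 bits (28750 bytes)


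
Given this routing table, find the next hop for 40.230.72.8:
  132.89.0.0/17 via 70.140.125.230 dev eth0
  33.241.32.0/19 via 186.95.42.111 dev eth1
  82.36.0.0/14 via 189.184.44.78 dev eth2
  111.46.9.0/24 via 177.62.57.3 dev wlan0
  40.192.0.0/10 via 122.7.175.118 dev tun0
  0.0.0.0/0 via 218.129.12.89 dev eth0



Longest prefix match for 40.230.72.8:
  /17 132.89.0.0: no
  /19 33.241.32.0: no
  /14 82.36.0.0: no
  /24 111.46.9.0: no
  /10 40.192.0.0: MATCH
  /0 0.0.0.0: MATCH
Selected: next-hop 122.7.175.118 via tun0 (matched /10)


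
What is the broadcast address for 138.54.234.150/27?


Network: 138.54.234.128/27
Host bits = 5
Set all host bits to 1:
Broadcast: 138.54.234.159


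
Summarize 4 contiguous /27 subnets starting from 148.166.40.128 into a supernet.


Original prefix: /27
Number of subnets: 4 = 2^2
New prefix = 27 - 2 = 25
Supernet: 148.166.40.128/25


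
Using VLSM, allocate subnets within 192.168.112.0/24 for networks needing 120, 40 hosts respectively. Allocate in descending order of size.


120 hosts -> /25 (126 usable): 192.168.112.0/25
40 hosts -> /26 (62 usable): 192.168.112.128/26
Allocation: 192.168.112.0/25 (120 hosts, 126 usable); 192.168.112.128/26 (40 hosts, 62 usable)


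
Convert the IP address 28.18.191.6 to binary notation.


28 = 00011100
18 = 00010010
191 = 10111111
6 = 00000110
Binary: 00011100.00010010.10111111.00000110


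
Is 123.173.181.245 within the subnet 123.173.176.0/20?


Subnet network: 123.173.176.0
Test IP AND mask: 123.173.176.0
Yes, 123.173.181.245 is in 123.173.176.0/20


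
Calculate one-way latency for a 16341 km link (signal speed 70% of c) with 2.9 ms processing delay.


Speed = 0.7 * 3e5 km/s = 210000 km/s
Propagation delay = 16341 / 210000 = 0.0778 s = 77.8143 ms
Processing delay = 2.9 ms
Total one-way latency = 80.7143 ms


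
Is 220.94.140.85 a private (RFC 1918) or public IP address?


RFC 1918 private ranges:
  10.0.0.0/8 (10.0.0.0 - 10.255.255.255)
  172.16.0.0/12 (172.16.0.0 - 172.31.255.255)
  192.168.0.0/16 (192.168.0.0 - 192.168.255.255)
Public (not in any RFC 1918 range)


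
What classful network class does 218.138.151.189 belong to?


First octet: 218
Binary: 11011010
110xxxxx -> Class C (192-223)
Class C, default mask 255.255.255.0 (/24)


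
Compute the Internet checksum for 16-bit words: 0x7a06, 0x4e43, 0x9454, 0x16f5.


Sum all words (with carry folding):
+ 0x7a06 = 0x7a06
+ 0x4e43 = 0xc849
+ 0x9454 = 0x5c9e
+ 0x16f5 = 0x7393
One's complement: ~0x7393
Checksum = 0x8c6c


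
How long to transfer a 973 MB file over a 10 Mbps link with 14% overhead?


Effective throughput = 10 * (1 - 14/100) = 8.6 Mbps
File size in Mb = 973 * 8 = 7784 Mb
Time = 7784 / 8.6
Time = 905.1163 seconds


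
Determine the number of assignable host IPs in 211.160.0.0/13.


Host bits = 32 - 13 = 19
Total addresses = 2^19 = 524288
Usable = total - 2 (network and broadcast)
Usable hosts: 524286


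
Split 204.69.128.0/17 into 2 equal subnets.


New prefix = 17 + 1 = 18
Each subnet has 16384 addresses
  204.69.128.0/18
  204.69.192.0/18
Subnets: 204.69.128.0/18, 204.69.192.0/18


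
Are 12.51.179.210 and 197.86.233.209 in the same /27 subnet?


Mask: 255.255.255.224
12.51.179.210 AND mask = 12.51.179.192
197.86.233.209 AND mask = 197.86.233.192
No, different subnets (12.51.179.192 vs 197.86.233.192)


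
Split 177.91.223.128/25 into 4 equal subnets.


New prefix = 25 + 2 = 27
Each subnet has 32 addresses
  177.91.223.128/27
  177.91.223.160/27
  177.91.223.192/27
  177.91.223.224/27
Subnets: 177.91.223.128/27, 177.91.223.160/27, 177.91.223.192/27, 177.91.223.224/27


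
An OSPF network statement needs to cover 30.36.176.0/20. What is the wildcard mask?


Subnet mask: 255.255.240.0
Wildcard = 255.255.255.255 - subnet mask
255 - 255 = 0
255 - 255 = 0
255 - 240 = 15
255 - 0 = 255
Wildcard: 0.0.15.255


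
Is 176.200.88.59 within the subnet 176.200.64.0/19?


Subnet network: 176.200.64.0
Test IP AND mask: 176.200.64.0
Yes, 176.200.88.59 is in 176.200.64.0/19


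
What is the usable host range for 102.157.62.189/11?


Network: 102.128.0.0
Broadcast: 102.159.255.255
First usable = network + 1
Last usable = broadcast - 1
Range: 102.128.0.1 to 102.159.255.254


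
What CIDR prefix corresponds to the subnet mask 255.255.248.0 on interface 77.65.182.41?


Binary: 11111111.11111111.11111000.00000000
Count leading 1s
Prefix: /21


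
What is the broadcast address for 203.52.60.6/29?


Network: 203.52.60.0/29
Host bits = 3
Set all host bits to 1:
Broadcast: 203.52.60.7


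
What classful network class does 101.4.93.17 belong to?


First octet: 101
Binary: 01100101
0xxxxxxx -> Class A (1-126)
Class A, default mask 255.0.0.0 (/8)


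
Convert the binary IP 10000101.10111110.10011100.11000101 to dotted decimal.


10000101 = 133
10111110 = 190
10011100 = 156
11000101 = 197
IP: 133.190.156.197


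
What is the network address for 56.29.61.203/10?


IP:   00111000.00011101.00111101.11001011
Mask: 11111111.11000000.00000000.00000000
AND operation:
Net:  00111000.00000000.00000000.00000000
Network: 56.0.0.0/10


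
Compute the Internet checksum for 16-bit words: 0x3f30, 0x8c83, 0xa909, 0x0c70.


Sum all words (with carry folding):
+ 0x3f30 = 0x3f30
+ 0x8c83 = 0xcbb3
+ 0xa909 = 0x74bd
+ 0x0c70 = 0x812d
One's complement: ~0x812d
Checksum = 0x7ed2


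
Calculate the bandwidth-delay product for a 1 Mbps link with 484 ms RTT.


BDP = bandwidth * RTT
= 1 Mbps * 484 ms
= 1 * 1e6 * 484 / 1000 bits
= 484000 bits
= 60500 bytes
= 59.082 KB
BDP = 484000 bits (60500 bytes)


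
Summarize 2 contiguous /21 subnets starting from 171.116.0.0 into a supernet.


Original prefix: /21
Number of subnets: 2 = 2^1
New prefix = 21 - 1 = 20
Supernet: 171.116.0.0/20


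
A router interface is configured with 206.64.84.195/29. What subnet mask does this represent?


/29 means 29 network bits, 3 host bits
Binary: 11111111111111111111111111111000
Mask: 255.255.255.248


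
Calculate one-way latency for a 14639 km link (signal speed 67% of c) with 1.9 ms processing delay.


Speed = 0.67 * 3e5 km/s = 201000 km/s
Propagation delay = 14639 / 201000 = 0.0728 s = 72.8308 ms
Processing delay = 1.9 ms
Total one-way latency = 74.7308 ms


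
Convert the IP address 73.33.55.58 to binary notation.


73 = 01001001
33 = 00100001
55 = 00110111
58 = 00111010
Binary: 01001001.00100001.00110111.00111010


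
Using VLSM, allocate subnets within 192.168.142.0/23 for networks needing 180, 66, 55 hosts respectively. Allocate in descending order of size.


180 hosts -> /24 (254 usable): 192.168.142.0/24
66 hosts -> /25 (126 usable): 192.168.143.0/25
55 hosts -> /26 (62 usable): 192.168.143.128/26
Allocation: 192.168.142.0/24 (180 hosts, 254 usable); 192.168.143.0/25 (66 hosts, 126 usable); 192.168.143.128/26 (55 hosts, 62 usable)


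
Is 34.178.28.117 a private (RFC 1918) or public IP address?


RFC 1918 private ranges:
  10.0.0.0/8 (10.0.0.0 - 10.255.255.255)
  172.16.0.0/12 (172.16.0.0 - 172.31.255.255)
  192.168.0.0/16 (192.168.0.0 - 192.168.255.255)
Public (not in any RFC 1918 range)


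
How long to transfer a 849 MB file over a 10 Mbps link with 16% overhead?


Effective throughput = 10 * (1 - 16/100) = 8.4 Mbps
File size in Mb = 849 * 8 = 6792 Mb
Time = 6792 / 8.4
Time = 808.5714 seconds


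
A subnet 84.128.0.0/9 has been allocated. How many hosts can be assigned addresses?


Host bits = 32 - 9 = 23
Total addresses = 2^23 = 8388608
Usable = total - 2 (network and broadcast)
Usable hosts: 8388606


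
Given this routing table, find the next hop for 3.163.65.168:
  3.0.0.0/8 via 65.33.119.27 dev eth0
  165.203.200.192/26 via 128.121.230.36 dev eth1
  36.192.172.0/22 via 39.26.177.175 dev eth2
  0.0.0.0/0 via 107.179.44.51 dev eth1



Longest prefix match for 3.163.65.168:
  /8 3.0.0.0: MATCH
  /26 165.203.200.192: no
  /22 36.192.172.0: no
  /0 0.0.0.0: MATCH
Selected: next-hop 65.33.119.27 via eth0 (matched /8)


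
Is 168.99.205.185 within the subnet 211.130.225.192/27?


Subnet network: 211.130.225.192
Test IP AND mask: 168.99.205.160
No, 168.99.205.185 is not in 211.130.225.192/27


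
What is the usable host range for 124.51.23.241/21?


Network: 124.51.16.0
Broadcast: 124.51.23.255
First usable = network + 1
Last usable = broadcast - 1
Range: 124.51.16.1 to 124.51.23.254


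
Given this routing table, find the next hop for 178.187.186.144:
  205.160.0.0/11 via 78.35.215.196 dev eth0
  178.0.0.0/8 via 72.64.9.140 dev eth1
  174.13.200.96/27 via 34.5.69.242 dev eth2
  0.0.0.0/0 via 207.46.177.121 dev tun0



Longest prefix match for 178.187.186.144:
  /11 205.160.0.0: no
  /8 178.0.0.0: MATCH
  /27 174.13.200.96: no
  /0 0.0.0.0: MATCH
Selected: next-hop 72.64.9.140 via eth1 (matched /8)


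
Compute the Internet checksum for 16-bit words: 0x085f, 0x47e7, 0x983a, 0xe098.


Sum all words (with carry folding):
+ 0x085f = 0x085f
+ 0x47e7 = 0x5046
+ 0x983a = 0xe880
+ 0xe098 = 0xc919
One's complement: ~0xc919
Checksum = 0x36e6


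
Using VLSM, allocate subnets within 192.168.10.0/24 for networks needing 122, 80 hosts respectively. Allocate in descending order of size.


122 hosts -> /25 (126 usable): 192.168.10.0/25
80 hosts -> /25 (126 usable): 192.168.10.128/25
Allocation: 192.168.10.0/25 (122 hosts, 126 usable); 192.168.10.128/25 (80 hosts, 126 usable)


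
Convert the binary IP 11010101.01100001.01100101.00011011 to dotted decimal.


11010101 = 213
01100001 = 97
01100101 = 101
00011011 = 27
IP: 213.97.101.27


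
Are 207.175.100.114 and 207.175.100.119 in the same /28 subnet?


Mask: 255.255.255.240
207.175.100.114 AND mask = 207.175.100.112
207.175.100.119 AND mask = 207.175.100.112
Yes, same subnet (207.175.100.112)


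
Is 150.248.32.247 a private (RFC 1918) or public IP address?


RFC 1918 private ranges:
  10.0.0.0/8 (10.0.0.0 - 10.255.255.255)
  172.16.0.0/12 (172.16.0.0 - 172.31.255.255)
  192.168.0.0/16 (192.168.0.0 - 192.168.255.255)
Public (not in any RFC 1918 range)


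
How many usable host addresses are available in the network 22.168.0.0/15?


Host bits = 32 - 15 = 17
Total addresses = 2^17 = 131072
Usable = total - 2 (network and broadcast)
Usable hosts: 131070


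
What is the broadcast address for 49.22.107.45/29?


Network: 49.22.107.40/29
Host bits = 3
Set all host bits to 1:
Broadcast: 49.22.107.47


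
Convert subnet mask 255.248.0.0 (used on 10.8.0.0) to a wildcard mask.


Subnet mask: 255.248.0.0
Wildcard = 255.255.255.255 - subnet mask
255 - 255 = 0
255 - 248 = 7
255 - 0 = 255
255 - 0 = 255
Wildcard: 0.7.255.255


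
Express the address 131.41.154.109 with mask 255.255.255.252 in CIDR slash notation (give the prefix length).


Binary: 11111111.11111111.11111111.11111100
Count leading 1s
Prefix: /30


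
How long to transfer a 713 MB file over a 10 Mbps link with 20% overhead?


Effective throughput = 10 * (1 - 20/100) = 8 Mbps
File size in Mb = 713 * 8 = 5704 Mb
Time = 5704 / 8
Time = 713 seconds


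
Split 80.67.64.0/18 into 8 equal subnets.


New prefix = 18 + 3 = 21
Each subnet has 2048 addresses
  80.67.64.0/21
  80.67.72.0/21
  80.67.80.0/21
  80.67.88.0/21
  80.67.96.0/21
  80.67.104.0/21
  80.67.112.0/21
  80.67.120.0/21
Subnets: 80.67.64.0/21, 80.67.72.0/21, 80.67.80.0/21, 80.67.88.0/21, 80.67.96.0/21, 80.67.104.0/21, 80.67.112.0/21, 80.67.120.0/21


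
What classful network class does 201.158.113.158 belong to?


First octet: 201
Binary: 11001001
110xxxxx -> Class C (192-223)
Class C, default mask 255.255.255.0 (/24)


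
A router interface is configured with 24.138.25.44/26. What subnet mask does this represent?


/26 means 26 network bits, 6 host bits
Binary: 11111111111111111111111111000000
Mask: 255.255.255.192


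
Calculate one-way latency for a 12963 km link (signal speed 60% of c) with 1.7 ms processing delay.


Speed = 0.6 * 3e5 km/s = 180000 km/s
Propagation delay = 12963 / 180000 = 0.072 s = 72.0167 ms
Processing delay = 1.7 ms
Total one-way latency = 73.7167 ms


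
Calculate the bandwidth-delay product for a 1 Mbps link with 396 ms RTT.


BDP = bandwidth * RTT
= 1 Mbps * 396 ms
= 1 * 1e6 * 396 / 1000 bits
= 396000 bits
= 49500 bytes
= 48.3398 KB
BDP = 396000 bits (49500 bytes)


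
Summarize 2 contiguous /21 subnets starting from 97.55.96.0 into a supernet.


Original prefix: /21
Number of subnets: 2 = 2^1
New prefix = 21 - 1 = 20
Supernet: 97.55.96.0/20


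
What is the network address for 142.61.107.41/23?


IP:   10001110.00111101.01101011.00101001
Mask: 11111111.11111111.11111110.00000000
AND operation:
Net:  10001110.00111101.01101010.00000000
Network: 142.61.106.0/23


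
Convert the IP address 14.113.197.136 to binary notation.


14 = 00001110
113 = 01110001
197 = 11000101
136 = 10001000
Binary: 00001110.01110001.11000101.10001000


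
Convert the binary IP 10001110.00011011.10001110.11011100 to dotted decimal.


10001110 = 142
00011011 = 27
10001110 = 142
11011100 = 220
IP: 142.27.142.220


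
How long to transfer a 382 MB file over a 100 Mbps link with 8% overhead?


Effective throughput = 100 * (1 - 8/100) = 92 Mbps
File size in Mb = 382 * 8 = 3056 Mb
Time = 3056 / 92
Time = 33.2174 seconds


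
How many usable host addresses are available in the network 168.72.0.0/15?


Host bits = 32 - 15 = 17
Total addresses = 2^17 = 131072
Usable = total - 2 (network and broadcast)
Usable hosts: 131070


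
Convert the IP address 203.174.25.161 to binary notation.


203 = 11001011
174 = 10101110
25 = 00011001
161 = 10100001
Binary: 11001011.10101110.00011001.10100001


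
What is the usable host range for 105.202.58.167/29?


Network: 105.202.58.160
Broadcast: 105.202.58.167
First usable = network + 1
Last usable = broadcast - 1
Range: 105.202.58.161 to 105.202.58.166


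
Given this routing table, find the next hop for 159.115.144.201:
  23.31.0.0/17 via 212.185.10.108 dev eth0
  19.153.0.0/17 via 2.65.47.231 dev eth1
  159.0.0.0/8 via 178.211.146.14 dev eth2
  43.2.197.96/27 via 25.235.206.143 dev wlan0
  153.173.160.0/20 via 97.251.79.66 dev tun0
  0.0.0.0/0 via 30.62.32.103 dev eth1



Longest prefix match for 159.115.144.201:
  /17 23.31.0.0: no
  /17 19.153.0.0: no
  /8 159.0.0.0: MATCH
  /27 43.2.197.96: no
  /20 153.173.160.0: no
  /0 0.0.0.0: MATCH
Selected: next-hop 178.211.146.14 via eth2 (matched /8)


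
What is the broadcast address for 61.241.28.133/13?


Network: 61.240.0.0/13
Host bits = 19
Set all host bits to 1:
Broadcast: 61.247.255.255


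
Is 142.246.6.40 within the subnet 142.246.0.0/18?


Subnet network: 142.246.0.0
Test IP AND mask: 142.246.0.0
Yes, 142.246.6.40 is in 142.246.0.0/18


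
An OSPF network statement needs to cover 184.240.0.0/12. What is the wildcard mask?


Subnet mask: 255.240.0.0
Wildcard = 255.255.255.255 - subnet mask
255 - 255 = 0
255 - 240 = 15
255 - 0 = 255
255 - 0 = 255
Wildcard: 0.15.255.255


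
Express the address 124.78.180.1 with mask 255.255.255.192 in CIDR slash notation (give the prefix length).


Binary: 11111111.11111111.11111111.11000000
Count leading 1s
Prefix: /26


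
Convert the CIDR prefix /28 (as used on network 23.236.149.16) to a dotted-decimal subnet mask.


/28 means 28 network bits, 4 host bits
Binary: 11111111111111111111111111110000
Mask: 255.255.255.240


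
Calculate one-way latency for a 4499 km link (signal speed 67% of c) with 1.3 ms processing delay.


Speed = 0.67 * 3e5 km/s = 201000 km/s
Propagation delay = 4499 / 201000 = 0.0224 s = 22.3831 ms
Processing delay = 1.3 ms
Total one-way latency = 23.6831 ms


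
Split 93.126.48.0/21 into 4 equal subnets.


New prefix = 21 + 2 = 23
Each subnet has 512 addresses
  93.126.48.0/23
  93.126.50.0/23
  93.126.52.0/23
  93.126.54.0/23
Subnets: 93.126.48.0/23, 93.126.50.0/23, 93.126.52.0/23, 93.126.54.0/23


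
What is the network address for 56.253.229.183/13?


IP:   00111000.11111101.11100101.10110111
Mask: 11111111.11111000.00000000.00000000
AND operation:
Net:  00111000.11111000.00000000.00000000
Network: 56.248.0.0/13


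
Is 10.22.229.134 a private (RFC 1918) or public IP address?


RFC 1918 private ranges:
  10.0.0.0/8 (10.0.0.0 - 10.255.255.255)
  172.16.0.0/12 (172.16.0.0 - 172.31.255.255)
  192.168.0.0/16 (192.168.0.0 - 192.168.255.255)
Private (in 10.0.0.0/8)


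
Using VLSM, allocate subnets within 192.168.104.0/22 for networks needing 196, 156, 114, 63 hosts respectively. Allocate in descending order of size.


196 hosts -> /24 (254 usable): 192.168.104.0/24
156 hosts -> /24 (254 usable): 192.168.105.0/24
114 hosts -> /25 (126 usable): 192.168.106.0/25
63 hosts -> /25 (126 usable): 192.168.106.128/25
Allocation: 192.168.104.0/24 (196 hosts, 254 usable); 192.168.105.0/24 (156 hosts, 254 usable); 192.168.106.0/25 (114 hosts, 126 usable); 192.168.106.128/25 (63 hosts, 126 usable)


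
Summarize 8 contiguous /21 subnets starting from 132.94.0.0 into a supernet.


Original prefix: /21
Number of subnets: 8 = 2^3
New prefix = 21 - 3 = 18
Supernet: 132.94.0.0/18


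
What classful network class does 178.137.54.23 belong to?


First octet: 178
Binary: 10110010
10xxxxxx -> Class B (128-191)
Class B, default mask 255.255.0.0 (/16)


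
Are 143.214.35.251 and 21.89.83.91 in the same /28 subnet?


Mask: 255.255.255.240
143.214.35.251 AND mask = 143.214.35.240
21.89.83.91 AND mask = 21.89.83.80
No, different subnets (143.214.35.240 vs 21.89.83.80)


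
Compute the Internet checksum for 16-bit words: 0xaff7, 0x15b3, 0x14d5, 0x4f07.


Sum all words (with carry folding):
+ 0xaff7 = 0xaff7
+ 0x15b3 = 0xc5aa
+ 0x14d5 = 0xda7f
+ 0x4f07 = 0x2987
One's complement: ~0x2987
Checksum = 0xd678


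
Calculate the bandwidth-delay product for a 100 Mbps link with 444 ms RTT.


BDP = bandwidth * RTT
= 100 Mbps * 444 ms
= 100 * 1e6 * 444 / 1000 bits
= 44400000 bits
= 5550000 bytes
= 5419.9219 KB
BDP = 44400000 bits (5550000 bytes)


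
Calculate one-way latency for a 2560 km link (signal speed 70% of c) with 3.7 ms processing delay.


Speed = 0.7 * 3e5 km/s = 210000 km/s
Propagation delay = 2560 / 210000 = 0.0122 s = 12.1905 ms
Processing delay = 3.7 ms
Total one-way latency = 15.8905 ms


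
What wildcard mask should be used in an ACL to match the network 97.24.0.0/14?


Subnet mask: 255.252.0.0
Wildcard = 255.255.255.255 - subnet mask
255 - 255 = 0
255 - 252 = 3
255 - 0 = 255
255 - 0 = 255
Wildcard: 0.3.255.255


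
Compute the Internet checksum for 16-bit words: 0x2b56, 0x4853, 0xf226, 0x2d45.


Sum all words (with carry folding):
+ 0x2b56 = 0x2b56
+ 0x4853 = 0x73a9
+ 0xf226 = 0x65d0
+ 0x2d45 = 0x9315
One's complement: ~0x9315
Checksum = 0x6cea


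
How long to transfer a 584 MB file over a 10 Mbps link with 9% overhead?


Effective throughput = 10 * (1 - 9/100) = 9.1 Mbps
File size in Mb = 584 * 8 = 4672 Mb
Time = 4672 / 9.1
Time = 513.4066 seconds
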